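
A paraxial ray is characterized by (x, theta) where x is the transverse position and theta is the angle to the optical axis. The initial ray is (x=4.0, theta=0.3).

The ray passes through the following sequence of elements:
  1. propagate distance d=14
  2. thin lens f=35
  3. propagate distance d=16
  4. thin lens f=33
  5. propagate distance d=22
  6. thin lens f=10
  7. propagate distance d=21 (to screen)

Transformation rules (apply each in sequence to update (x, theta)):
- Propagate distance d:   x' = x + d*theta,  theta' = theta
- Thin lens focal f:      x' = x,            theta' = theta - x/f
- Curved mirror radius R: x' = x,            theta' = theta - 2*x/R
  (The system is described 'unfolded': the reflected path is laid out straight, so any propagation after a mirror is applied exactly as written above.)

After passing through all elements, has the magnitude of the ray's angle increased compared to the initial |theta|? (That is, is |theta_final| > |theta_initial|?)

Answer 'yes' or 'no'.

Answer: yes

Derivation:
Initial: x=4.0000 theta=0.3000
After 1 (propagate distance d=14): x=8.2000 theta=0.3000
After 2 (thin lens f=35): x=8.2000 theta=23/350 (≈0.0657)
After 3 (propagate distance d=16): x=1619/175 (≈9.2514) theta=23/350 (≈0.0657)
After 4 (thin lens f=33): x=1619/175 (≈9.2514) theta=-2479/11550 (≈-0.2146)
After 5 (propagate distance d=22): x=2378/525 (≈4.5295) theta=-2479/11550 (≈-0.2146)
After 6 (thin lens f=10): x=2378/525 (≈4.5295) theta=-12851/19250 (≈-0.6676)
After 7 (propagate distance d=21 (to screen)): x=-548033/57750 (≈-9.4897) theta=-12851/19250 (≈-0.6676)
|theta_initial|=0.3000 |theta_final|=12851/19250 (≈0.6676) -> increased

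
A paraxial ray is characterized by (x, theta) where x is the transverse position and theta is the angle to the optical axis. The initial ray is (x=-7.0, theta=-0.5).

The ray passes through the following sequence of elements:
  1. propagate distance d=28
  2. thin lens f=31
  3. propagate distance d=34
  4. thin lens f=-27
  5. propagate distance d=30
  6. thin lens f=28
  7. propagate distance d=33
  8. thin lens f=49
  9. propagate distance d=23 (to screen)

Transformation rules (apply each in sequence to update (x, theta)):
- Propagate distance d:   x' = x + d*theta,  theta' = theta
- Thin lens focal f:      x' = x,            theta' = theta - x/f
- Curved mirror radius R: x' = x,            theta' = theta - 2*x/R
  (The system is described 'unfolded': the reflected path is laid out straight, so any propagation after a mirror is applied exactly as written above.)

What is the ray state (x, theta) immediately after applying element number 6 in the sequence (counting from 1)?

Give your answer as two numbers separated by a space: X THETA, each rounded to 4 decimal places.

Answer: -26.2760 0.5615

Derivation:
Initial: x=-7.0000 theta=-0.5000
After 1 (propagate distance d=28): x=-21.0000 theta=-0.5000
After 2 (thin lens f=31): x=-21.0000 theta=11/62 (≈0.1774)
After 3 (propagate distance d=34): x=-464/31 (≈-14.9677) theta=11/62 (≈0.1774)
After 4 (thin lens f=-27): x=-464/31 (≈-14.9677) theta=-631/1674 (≈-0.3769)
After 5 (propagate distance d=30): x=-7331/279 (≈-26.2760) theta=-631/1674 (≈-0.3769)
After 6 (thin lens f=28): x=-7331/279 (≈-26.2760) theta=13159/23436 (≈0.5615)
Rounded to 4 decimal places: x = -26.2760, theta = 0.5615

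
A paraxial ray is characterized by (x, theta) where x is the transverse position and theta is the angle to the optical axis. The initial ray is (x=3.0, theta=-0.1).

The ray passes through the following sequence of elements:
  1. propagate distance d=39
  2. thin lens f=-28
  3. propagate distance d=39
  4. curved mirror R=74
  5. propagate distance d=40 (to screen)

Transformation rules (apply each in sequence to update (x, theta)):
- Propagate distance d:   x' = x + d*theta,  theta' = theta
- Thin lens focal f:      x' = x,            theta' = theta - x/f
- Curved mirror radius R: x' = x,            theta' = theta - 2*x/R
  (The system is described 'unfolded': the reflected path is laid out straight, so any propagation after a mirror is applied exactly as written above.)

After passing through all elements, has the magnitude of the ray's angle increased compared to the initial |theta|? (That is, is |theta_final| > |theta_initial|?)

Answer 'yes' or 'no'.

Answer: no

Derivation:
Initial: x=3.0000 theta=-0.1000
After 1 (propagate distance d=39): x=-0.9000 theta=-0.1000
After 2 (thin lens f=-28): x=-0.9000 theta=-37/280 (≈-0.1321)
After 3 (propagate distance d=39): x=-339/56 (≈-6.0536) theta=-37/280 (≈-0.1321)
After 4 (curved mirror R=74): x=-339/56 (≈-6.0536) theta=163/5180 (≈0.0315)
After 5 (propagate distance d=40 (to screen)): x=-9935/2072 (≈-4.7949) theta=163/5180 (≈0.0315)
|theta_initial|=0.1000 |theta_final|=163/5180 (≈0.0315) -> not increased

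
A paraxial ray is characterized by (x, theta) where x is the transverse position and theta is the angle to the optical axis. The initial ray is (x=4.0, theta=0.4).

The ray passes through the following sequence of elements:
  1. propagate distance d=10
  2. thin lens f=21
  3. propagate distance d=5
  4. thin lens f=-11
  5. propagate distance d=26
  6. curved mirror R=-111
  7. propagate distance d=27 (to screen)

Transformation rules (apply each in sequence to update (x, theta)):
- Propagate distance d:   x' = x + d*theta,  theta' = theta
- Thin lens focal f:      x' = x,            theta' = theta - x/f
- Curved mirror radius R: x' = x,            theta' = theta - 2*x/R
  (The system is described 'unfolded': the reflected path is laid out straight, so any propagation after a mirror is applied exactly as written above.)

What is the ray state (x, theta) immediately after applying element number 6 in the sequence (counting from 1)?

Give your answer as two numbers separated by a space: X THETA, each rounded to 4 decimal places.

Answer: 27.7247 1.2545

Derivation:
Initial: x=4.0000 theta=0.4000
After 1 (propagate distance d=10): x=8.0000 theta=0.4000
After 2 (thin lens f=21): x=8.0000 theta=2/105 (≈0.0190)
After 3 (propagate distance d=5): x=170/21 (≈8.0952) theta=2/105 (≈0.0190)
After 4 (thin lens f=-11): x=170/21 (≈8.0952) theta=872/1155 (≈0.7550)
After 5 (propagate distance d=26): x=10674/385 (≈27.7247) theta=872/1155 (≈0.7550)
After 6 (curved mirror R=-111): x=10674/385 (≈27.7247) theta=53612/42735 (≈1.2545)
Rounded to 4 decimal places: x = 27.7247, theta = 1.2545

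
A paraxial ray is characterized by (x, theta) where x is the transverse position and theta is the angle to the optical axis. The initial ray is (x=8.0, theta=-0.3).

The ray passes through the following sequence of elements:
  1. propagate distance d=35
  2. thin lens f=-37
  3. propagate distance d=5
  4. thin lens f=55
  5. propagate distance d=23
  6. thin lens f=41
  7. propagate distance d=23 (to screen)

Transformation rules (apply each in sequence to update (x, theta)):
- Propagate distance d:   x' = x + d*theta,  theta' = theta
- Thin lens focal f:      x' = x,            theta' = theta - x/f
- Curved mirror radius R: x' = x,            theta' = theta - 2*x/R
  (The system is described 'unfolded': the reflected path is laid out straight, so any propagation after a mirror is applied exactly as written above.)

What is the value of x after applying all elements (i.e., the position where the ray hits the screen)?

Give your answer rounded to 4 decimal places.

Initial: x=8.0000 theta=-0.3000
After 1 (propagate distance d=35): x=-2.5000 theta=-0.3000
After 2 (thin lens f=-37): x=-2.5000 theta=-68/185 (≈-0.3676)
After 3 (propagate distance d=5): x=-321/74 (≈-4.3378) theta=-68/185 (≈-0.3676)
After 4 (thin lens f=55): x=-321/74 (≈-4.3378) theta=-235/814 (≈-0.2887)
After 5 (propagate distance d=23): x=-4468/407 (≈-10.9779) theta=-235/814 (≈-0.2887)
After 6 (thin lens f=41): x=-4468/407 (≈-10.9779) theta=-699/33374 (≈-0.0209)
After 7 (propagate distance d=23 (to screen)): x=-382453/33374 (≈-11.4596) theta=-699/33374 (≈-0.0209)
Rounded to 4 decimal places: x = -11.4596

Answer: -11.4596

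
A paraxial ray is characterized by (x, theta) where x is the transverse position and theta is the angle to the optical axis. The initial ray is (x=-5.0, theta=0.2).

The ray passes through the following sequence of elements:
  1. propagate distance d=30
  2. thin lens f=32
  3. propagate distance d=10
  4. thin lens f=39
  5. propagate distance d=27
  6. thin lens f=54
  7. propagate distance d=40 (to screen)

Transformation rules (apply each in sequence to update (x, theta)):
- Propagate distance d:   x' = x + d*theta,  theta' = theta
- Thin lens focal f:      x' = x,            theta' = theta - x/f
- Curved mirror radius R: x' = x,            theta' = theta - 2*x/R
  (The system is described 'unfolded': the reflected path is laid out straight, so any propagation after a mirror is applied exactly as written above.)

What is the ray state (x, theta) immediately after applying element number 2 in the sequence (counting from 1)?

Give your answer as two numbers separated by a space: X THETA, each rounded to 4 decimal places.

Initial: x=-5.0000 theta=0.2000
After 1 (propagate distance d=30): x=1.0000 theta=0.2000
After 2 (thin lens f=32): x=1.0000 theta=27/160 (≈0.1688)
Rounded to 4 decimal places: x = 1.0000, theta = 0.1688

Answer: 1.0000 0.1688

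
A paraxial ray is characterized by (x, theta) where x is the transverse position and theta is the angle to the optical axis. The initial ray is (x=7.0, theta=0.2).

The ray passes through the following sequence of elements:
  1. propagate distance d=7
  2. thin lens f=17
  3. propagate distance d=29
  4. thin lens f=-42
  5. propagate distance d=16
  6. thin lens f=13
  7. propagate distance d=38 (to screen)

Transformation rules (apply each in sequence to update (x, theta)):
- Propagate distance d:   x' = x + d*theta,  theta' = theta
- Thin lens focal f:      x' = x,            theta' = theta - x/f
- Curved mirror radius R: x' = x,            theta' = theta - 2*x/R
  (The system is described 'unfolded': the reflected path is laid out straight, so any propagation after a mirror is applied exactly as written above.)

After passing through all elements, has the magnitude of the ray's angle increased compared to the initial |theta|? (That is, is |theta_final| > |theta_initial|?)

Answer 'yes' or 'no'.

Answer: no

Derivation:
Initial: x=7.0000 theta=0.2000
After 1 (propagate distance d=7): x=8.4000 theta=0.2000
After 2 (thin lens f=17): x=8.4000 theta=-5/17 (≈-0.2941)
After 3 (propagate distance d=29): x=-11/85 (≈-0.1294) theta=-5/17 (≈-0.2941)
After 4 (thin lens f=-42): x=-11/85 (≈-0.1294) theta=-1061/3570 (≈-0.2972)
After 5 (propagate distance d=16): x=-8719/1785 (≈-4.8846) theta=-1061/3570 (≈-0.2972)
After 6 (thin lens f=13): x=-8719/1785 (≈-4.8846) theta=243/3094 (≈0.0785)
After 7 (propagate distance d=38 (to screen)): x=-44092/23205 (≈-1.9001) theta=243/3094 (≈0.0785)
|theta_initial|=0.2000 |theta_final|=243/3094 (≈0.0785) -> not increased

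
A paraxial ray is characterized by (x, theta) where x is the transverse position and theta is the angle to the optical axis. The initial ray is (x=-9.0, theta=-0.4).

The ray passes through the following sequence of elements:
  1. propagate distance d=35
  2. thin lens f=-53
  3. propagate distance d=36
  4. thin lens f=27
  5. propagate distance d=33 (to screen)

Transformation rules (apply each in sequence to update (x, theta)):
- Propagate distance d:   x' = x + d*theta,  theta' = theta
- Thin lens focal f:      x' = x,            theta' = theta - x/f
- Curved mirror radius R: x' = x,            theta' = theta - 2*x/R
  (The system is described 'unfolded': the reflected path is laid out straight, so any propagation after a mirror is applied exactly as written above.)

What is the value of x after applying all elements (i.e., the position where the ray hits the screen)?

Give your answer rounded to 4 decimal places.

Answer: -15.7379

Derivation:
Initial: x=-9.0000 theta=-0.4000
After 1 (propagate distance d=35): x=-23.0000 theta=-0.4000
After 2 (thin lens f=-53): x=-23.0000 theta=-221/265 (≈-0.8340)
After 3 (propagate distance d=36): x=-14051/265 (≈-53.0226) theta=-221/265 (≈-0.8340)
After 4 (thin lens f=27): x=-14051/265 (≈-53.0226) theta=8084/7155 (≈1.1298)
After 5 (propagate distance d=33 (to screen)): x=-7507/477 (≈-15.7379) theta=8084/7155 (≈1.1298)
Rounded to 4 decimal places: x = -15.7379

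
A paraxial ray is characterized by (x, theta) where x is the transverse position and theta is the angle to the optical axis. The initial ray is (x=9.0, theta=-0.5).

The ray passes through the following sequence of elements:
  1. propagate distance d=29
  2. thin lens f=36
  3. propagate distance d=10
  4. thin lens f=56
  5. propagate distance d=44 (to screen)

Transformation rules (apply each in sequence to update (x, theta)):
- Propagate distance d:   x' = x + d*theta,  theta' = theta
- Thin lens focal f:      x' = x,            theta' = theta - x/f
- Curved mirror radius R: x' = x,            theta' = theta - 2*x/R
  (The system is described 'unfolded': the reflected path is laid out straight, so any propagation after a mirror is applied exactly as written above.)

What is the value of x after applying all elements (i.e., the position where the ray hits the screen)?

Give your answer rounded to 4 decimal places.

Initial: x=9.0000 theta=-0.5000
After 1 (propagate distance d=29): x=-5.5000 theta=-0.5000
After 2 (thin lens f=36): x=-5.5000 theta=-25/72 (≈-0.3472)
After 3 (propagate distance d=10): x=-323/36 (≈-8.9722) theta=-25/72 (≈-0.3472)
After 4 (thin lens f=56): x=-323/36 (≈-8.9722) theta=-377/2016 (≈-0.1870)
After 5 (propagate distance d=44 (to screen)): x=-8669/504 (≈-17.2004) theta=-377/2016 (≈-0.1870)
Rounded to 4 decimal places: x = -17.2004

Answer: -17.2004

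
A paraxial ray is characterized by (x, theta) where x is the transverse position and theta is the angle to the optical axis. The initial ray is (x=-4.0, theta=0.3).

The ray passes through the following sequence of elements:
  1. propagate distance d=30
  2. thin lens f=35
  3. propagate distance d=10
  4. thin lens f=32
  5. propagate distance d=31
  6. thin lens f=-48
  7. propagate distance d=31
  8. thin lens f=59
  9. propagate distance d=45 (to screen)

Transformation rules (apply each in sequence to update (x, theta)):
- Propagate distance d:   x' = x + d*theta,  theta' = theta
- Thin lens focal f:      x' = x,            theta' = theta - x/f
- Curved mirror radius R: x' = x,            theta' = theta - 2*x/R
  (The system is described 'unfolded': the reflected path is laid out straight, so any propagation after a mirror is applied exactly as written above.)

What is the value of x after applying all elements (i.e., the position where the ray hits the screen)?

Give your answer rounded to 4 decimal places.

Answer: 4.2179

Derivation:
Initial: x=-4.0000 theta=0.3000
After 1 (propagate distance d=30): x=5.0000 theta=0.3000
After 2 (thin lens f=35): x=5.0000 theta=11/70 (≈0.1571)
After 3 (propagate distance d=10): x=46/7 (≈6.5714) theta=11/70 (≈0.1571)
After 4 (thin lens f=32): x=46/7 (≈6.5714) theta=-27/560 (≈-0.0482)
After 5 (propagate distance d=31): x=2843/560 (≈5.0768) theta=-27/560 (≈-0.0482)
After 6 (thin lens f=-48): x=2843/560 (≈5.0768) theta=221/3840 (≈0.0576)
After 7 (propagate distance d=31): x=184421/26880 (≈6.8609) theta=221/3840 (≈0.0576)
After 8 (thin lens f=59): x=184421/26880 (≈6.8609) theta=-23287/396480 (≈-0.0587)
After 9 (propagate distance d=45 (to screen)): x=955597/226560 (≈4.2179) theta=-23287/396480 (≈-0.0587)
Rounded to 4 decimal places: x = 4.2179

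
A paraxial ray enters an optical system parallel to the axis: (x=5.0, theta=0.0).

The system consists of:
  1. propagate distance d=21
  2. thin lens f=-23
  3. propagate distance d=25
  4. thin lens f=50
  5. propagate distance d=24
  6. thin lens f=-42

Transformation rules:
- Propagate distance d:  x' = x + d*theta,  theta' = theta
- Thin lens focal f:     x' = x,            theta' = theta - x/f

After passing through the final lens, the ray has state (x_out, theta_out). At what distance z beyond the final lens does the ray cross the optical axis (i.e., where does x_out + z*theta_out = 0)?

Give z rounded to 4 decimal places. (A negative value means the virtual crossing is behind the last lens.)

Answer: -40.6066

Derivation:
Initial: x=5.0000 theta=0.0000
After 1 (propagate distance d=21): x=5.0000 theta=0.0000
After 2 (thin lens f=-23): x=5.0000 theta=5/23 (≈0.2174)
After 3 (propagate distance d=25): x=240/23 (≈10.4348) theta=5/23 (≈0.2174)
After 4 (thin lens f=50): x=240/23 (≈10.4348) theta=1/115 (≈0.0087)
After 5 (propagate distance d=24): x=1224/115 (≈10.6435) theta=1/115 (≈0.0087)
After 6 (thin lens f=-42): x=1224/115 (≈10.6435) theta=211/805 (≈0.2621)
z_focus = -x_out/theta_out = -(1224/115)/(211/805) = -8568/211 ≈ -40.6066
Rounded to 4 decimal places: z = -40.6066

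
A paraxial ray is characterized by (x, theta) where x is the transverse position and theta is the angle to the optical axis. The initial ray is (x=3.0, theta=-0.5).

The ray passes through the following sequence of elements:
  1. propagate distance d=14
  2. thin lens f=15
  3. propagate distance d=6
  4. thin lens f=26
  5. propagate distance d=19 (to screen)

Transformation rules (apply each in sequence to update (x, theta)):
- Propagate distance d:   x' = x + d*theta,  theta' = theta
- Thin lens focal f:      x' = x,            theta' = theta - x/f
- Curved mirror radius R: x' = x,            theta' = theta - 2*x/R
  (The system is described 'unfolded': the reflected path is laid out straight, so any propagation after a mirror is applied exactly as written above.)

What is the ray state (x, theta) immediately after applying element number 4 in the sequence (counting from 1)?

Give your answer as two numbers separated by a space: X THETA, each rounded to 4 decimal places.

Initial: x=3.0000 theta=-0.5000
After 1 (propagate distance d=14): x=-4.0000 theta=-0.5000
After 2 (thin lens f=15): x=-4.0000 theta=-7/30 (≈-0.2333)
After 3 (propagate distance d=6): x=-5.4000 theta=-7/30 (≈-0.2333)
After 4 (thin lens f=26): x=-5.4000 theta=-1/39 (≈-0.0256)
Rounded to 4 decimal places: x = -5.4000, theta = -0.0256

Answer: -5.4000 -0.0256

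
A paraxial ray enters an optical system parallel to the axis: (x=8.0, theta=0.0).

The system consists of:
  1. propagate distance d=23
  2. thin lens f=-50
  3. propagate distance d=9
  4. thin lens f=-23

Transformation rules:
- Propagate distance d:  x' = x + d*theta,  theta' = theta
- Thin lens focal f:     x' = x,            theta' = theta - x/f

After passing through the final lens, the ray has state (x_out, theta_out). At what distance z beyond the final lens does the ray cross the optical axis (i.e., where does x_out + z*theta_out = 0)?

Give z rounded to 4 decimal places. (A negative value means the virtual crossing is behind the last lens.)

Initial: x=8.0000 theta=0.0000
After 1 (propagate distance d=23): x=8.0000 theta=0.0000
After 2 (thin lens f=-50): x=8.0000 theta=0.1600
After 3 (propagate distance d=9): x=9.4400 theta=0.1600
After 4 (thin lens f=-23): x=9.4400 theta=328/575 (≈0.5704)
z_focus = -x_out/theta_out = -(9.4400)/(328/575) = -1357/82 ≈ -16.5488
Rounded to 4 decimal places: z = -16.5488

Answer: -16.5488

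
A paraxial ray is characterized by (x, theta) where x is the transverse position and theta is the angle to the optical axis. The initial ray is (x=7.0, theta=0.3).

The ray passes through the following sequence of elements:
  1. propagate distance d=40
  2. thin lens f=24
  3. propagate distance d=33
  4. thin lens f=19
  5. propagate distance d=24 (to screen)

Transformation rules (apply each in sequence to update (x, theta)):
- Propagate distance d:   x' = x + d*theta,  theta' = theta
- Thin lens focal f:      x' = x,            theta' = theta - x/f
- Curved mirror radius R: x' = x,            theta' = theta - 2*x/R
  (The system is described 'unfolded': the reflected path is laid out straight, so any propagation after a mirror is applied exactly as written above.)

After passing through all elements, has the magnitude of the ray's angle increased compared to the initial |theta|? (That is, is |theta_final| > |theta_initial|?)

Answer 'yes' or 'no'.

Initial: x=7.0000 theta=0.3000
After 1 (propagate distance d=40): x=19.0000 theta=0.3000
After 2 (thin lens f=24): x=19.0000 theta=-59/120 (≈-0.4917)
After 3 (propagate distance d=33): x=2.7750 theta=-59/120 (≈-0.4917)
After 4 (thin lens f=19): x=2.7750 theta=-727/1140 (≈-0.6377)
After 5 (propagate distance d=24 (to screen)): x=-9523/760 (≈-12.5303) theta=-727/1140 (≈-0.6377)
|theta_initial|=0.3000 |theta_final|=727/1140 (≈0.6377) -> increased

Answer: yes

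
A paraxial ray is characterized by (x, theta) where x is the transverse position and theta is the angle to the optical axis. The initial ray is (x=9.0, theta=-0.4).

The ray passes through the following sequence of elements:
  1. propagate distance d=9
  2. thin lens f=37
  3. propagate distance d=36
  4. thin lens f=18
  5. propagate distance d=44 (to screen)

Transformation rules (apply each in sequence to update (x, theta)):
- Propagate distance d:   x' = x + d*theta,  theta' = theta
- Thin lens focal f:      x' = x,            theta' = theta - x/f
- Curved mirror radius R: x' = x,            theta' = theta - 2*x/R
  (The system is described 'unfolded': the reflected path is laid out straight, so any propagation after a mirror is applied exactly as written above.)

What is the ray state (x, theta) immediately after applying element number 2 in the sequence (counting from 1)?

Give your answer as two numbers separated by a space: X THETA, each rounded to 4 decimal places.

Initial: x=9.0000 theta=-0.4000
After 1 (propagate distance d=9): x=5.4000 theta=-0.4000
After 2 (thin lens f=37): x=5.4000 theta=-101/185 (≈-0.5459)
Rounded to 4 decimal places: x = 5.4000, theta = -0.5459

Answer: 5.4000 -0.5459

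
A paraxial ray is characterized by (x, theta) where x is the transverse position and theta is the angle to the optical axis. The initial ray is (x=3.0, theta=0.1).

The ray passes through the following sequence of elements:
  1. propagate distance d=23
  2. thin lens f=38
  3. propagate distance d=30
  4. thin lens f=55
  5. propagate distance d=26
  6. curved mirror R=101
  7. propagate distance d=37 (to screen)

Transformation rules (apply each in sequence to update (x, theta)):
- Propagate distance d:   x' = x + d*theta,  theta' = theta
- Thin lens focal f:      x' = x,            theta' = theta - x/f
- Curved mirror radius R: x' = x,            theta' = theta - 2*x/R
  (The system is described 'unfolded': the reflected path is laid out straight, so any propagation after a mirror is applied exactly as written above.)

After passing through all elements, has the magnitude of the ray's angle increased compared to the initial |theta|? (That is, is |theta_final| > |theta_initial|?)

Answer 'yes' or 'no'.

Initial: x=3.0000 theta=0.1000
After 1 (propagate distance d=23): x=5.3000 theta=0.1000
After 2 (thin lens f=38): x=5.3000 theta=-3/76 (≈-0.0395)
After 3 (propagate distance d=30): x=391/95 (≈4.1158) theta=-3/76 (≈-0.0395)
After 4 (thin lens f=55): x=391/95 (≈4.1158) theta=-2389/20900 (≈-0.1143)
After 5 (propagate distance d=26): x=11953/10450 (≈1.1438) theta=-2389/20900 (≈-0.1143)
After 6 (curved mirror R=101): x=11953/10450 (≈1.1438) theta=-289101/2110900 (≈-0.1370)
After 7 (propagate distance d=37 (to screen)): x=-8282231/2110900 (≈-3.9236) theta=-289101/2110900 (≈-0.1370)
|theta_initial|=0.1000 |theta_final|=289101/2110900 (≈0.1370) -> increased

Answer: yes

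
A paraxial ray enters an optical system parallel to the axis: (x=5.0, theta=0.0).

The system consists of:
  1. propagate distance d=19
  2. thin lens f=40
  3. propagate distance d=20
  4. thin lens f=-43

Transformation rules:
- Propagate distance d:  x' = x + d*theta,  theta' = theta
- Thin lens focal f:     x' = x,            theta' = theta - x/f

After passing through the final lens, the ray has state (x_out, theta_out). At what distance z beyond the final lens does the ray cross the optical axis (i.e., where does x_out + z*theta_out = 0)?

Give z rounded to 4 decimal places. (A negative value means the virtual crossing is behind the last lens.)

Answer: 37.3913

Derivation:
Initial: x=5.0000 theta=0.0000
After 1 (propagate distance d=19): x=5.0000 theta=0.0000
After 2 (thin lens f=40): x=5.0000 theta=-0.1250
After 3 (propagate distance d=20): x=2.5000 theta=-0.1250
After 4 (thin lens f=-43): x=2.5000 theta=-23/344 (≈-0.0669)
z_focus = -x_out/theta_out = -(2.5000)/(-23/344) = 860/23 ≈ 37.3913
Rounded to 4 decimal places: z = 37.3913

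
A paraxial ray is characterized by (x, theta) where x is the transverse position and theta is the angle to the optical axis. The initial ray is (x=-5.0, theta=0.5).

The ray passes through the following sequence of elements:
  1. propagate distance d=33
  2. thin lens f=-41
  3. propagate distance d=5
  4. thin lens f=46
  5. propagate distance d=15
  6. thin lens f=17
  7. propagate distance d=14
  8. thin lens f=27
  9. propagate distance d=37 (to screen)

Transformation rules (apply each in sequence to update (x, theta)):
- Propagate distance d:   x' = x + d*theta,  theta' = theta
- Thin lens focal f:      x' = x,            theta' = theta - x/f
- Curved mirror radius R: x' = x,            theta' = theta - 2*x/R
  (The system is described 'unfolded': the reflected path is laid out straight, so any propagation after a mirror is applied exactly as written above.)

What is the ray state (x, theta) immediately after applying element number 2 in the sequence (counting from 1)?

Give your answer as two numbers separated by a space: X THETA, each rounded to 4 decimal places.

Answer: 11.5000 0.7805

Derivation:
Initial: x=-5.0000 theta=0.5000
After 1 (propagate distance d=33): x=11.5000 theta=0.5000
After 2 (thin lens f=-41): x=11.5000 theta=32/41 (≈0.7805)
Rounded to 4 decimal places: x = 11.5000, theta = 0.7805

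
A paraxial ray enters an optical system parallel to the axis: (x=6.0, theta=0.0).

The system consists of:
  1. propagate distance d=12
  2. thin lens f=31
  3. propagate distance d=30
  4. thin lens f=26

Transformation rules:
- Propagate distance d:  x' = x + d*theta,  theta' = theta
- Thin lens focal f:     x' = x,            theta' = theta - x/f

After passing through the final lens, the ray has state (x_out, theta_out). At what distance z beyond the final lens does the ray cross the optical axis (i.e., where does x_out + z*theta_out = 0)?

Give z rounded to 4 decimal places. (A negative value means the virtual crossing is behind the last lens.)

Initial: x=6.0000 theta=0.0000
After 1 (propagate distance d=12): x=6.0000 theta=0.0000
After 2 (thin lens f=31): x=6.0000 theta=-6/31 (≈-0.1935)
After 3 (propagate distance d=30): x=6/31 (≈0.1935) theta=-6/31 (≈-0.1935)
After 4 (thin lens f=26): x=6/31 (≈0.1935) theta=-81/403 (≈-0.2010)
z_focus = -x_out/theta_out = -(6/31)/(-81/403) = 26/27 ≈ 0.9630
Rounded to 4 decimal places: z = 0.9630

Answer: 0.9630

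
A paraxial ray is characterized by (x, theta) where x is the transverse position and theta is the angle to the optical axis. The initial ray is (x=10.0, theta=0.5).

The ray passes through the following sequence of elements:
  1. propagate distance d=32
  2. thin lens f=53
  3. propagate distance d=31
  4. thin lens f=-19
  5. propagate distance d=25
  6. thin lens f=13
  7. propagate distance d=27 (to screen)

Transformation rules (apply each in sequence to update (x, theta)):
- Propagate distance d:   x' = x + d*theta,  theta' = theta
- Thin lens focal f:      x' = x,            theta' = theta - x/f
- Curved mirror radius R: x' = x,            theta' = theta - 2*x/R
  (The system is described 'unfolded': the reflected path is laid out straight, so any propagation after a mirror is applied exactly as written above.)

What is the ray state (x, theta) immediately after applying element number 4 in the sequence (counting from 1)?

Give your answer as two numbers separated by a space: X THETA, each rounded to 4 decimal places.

Answer: 26.2925 1.3932

Derivation:
Initial: x=10.0000 theta=0.5000
After 1 (propagate distance d=32): x=26.0000 theta=0.5000
After 2 (thin lens f=53): x=26.0000 theta=1/106 (≈0.0094)
After 3 (propagate distance d=31): x=2787/106 (≈26.2925) theta=1/106 (≈0.0094)
After 4 (thin lens f=-19): x=2787/106 (≈26.2925) theta=1403/1007 (≈1.3932)
Rounded to 4 decimal places: x = 26.2925, theta = 1.3932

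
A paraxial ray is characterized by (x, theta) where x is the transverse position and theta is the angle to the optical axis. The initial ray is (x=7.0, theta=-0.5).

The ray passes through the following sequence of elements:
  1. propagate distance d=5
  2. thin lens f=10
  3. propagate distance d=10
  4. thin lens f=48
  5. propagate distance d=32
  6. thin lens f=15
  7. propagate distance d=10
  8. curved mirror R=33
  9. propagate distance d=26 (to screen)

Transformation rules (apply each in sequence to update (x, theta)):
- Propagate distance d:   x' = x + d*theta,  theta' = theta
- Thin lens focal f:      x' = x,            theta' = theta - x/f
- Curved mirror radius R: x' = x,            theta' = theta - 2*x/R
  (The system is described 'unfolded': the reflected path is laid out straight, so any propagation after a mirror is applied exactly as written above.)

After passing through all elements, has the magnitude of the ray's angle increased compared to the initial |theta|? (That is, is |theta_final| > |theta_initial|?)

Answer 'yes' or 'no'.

Answer: yes

Derivation:
Initial: x=7.0000 theta=-0.5000
After 1 (propagate distance d=5): x=4.5000 theta=-0.5000
After 2 (thin lens f=10): x=4.5000 theta=-0.9500
After 3 (propagate distance d=10): x=-5.0000 theta=-0.9500
After 4 (thin lens f=48): x=-5.0000 theta=-203/240 (≈-0.8458)
After 5 (propagate distance d=32): x=-481/15 (≈-32.0667) theta=-203/240 (≈-0.8458)
After 6 (thin lens f=15): x=-481/15 (≈-32.0667) theta=4651/3600 (≈1.2919)
After 7 (propagate distance d=10): x=-6893/360 (≈-19.1472) theta=4651/3600 (≈1.2919)
After 8 (curved mirror R=33): x=-6893/360 (≈-19.1472) theta=291343/118800 (≈2.4524)
After 9 (propagate distance d=26 (to screen)): x=1325057/29700 (≈44.6147) theta=291343/118800 (≈2.4524)
|theta_initial|=0.5000 |theta_final|=291343/118800 (≈2.4524) -> increased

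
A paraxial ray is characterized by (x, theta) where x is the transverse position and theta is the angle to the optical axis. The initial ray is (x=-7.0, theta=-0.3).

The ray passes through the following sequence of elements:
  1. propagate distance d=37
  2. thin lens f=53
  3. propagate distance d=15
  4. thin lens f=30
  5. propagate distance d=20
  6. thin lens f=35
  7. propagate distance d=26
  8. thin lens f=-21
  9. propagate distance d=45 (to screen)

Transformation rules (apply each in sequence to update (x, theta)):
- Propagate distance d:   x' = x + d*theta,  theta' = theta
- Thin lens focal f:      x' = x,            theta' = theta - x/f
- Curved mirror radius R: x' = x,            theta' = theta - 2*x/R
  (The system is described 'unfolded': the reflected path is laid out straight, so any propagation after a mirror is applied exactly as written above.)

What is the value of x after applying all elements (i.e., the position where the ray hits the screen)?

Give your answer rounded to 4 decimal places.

Initial: x=-7.0000 theta=-0.3000
After 1 (propagate distance d=37): x=-18.1000 theta=-0.3000
After 2 (thin lens f=53): x=-18.1000 theta=11/265 (≈0.0415)
After 3 (propagate distance d=15): x=-9263/530 (≈-17.4774) theta=11/265 (≈0.0415)
After 4 (thin lens f=30): x=-9263/530 (≈-17.4774) theta=9923/15900 (≈0.6241)
After 5 (propagate distance d=20): x=-7943/1590 (≈-4.9956) theta=9923/15900 (≈0.6241)
After 6 (thin lens f=35): x=-7943/1590 (≈-4.9956) theta=28449/37100 (≈0.7668)
After 7 (propagate distance d=26): x=415753/27825 (≈14.9417) theta=28449/37100 (≈0.7668)
After 8 (thin lens f=-21): x=415753/27825 (≈14.9417) theta=3455299/2337300 (≈1.4783)
After 9 (propagate distance d=45 (to screen)): x=63470569/779100 (≈81.4665) theta=3455299/2337300 (≈1.4783)
Rounded to 4 decimal places: x = 81.4665

Answer: 81.4665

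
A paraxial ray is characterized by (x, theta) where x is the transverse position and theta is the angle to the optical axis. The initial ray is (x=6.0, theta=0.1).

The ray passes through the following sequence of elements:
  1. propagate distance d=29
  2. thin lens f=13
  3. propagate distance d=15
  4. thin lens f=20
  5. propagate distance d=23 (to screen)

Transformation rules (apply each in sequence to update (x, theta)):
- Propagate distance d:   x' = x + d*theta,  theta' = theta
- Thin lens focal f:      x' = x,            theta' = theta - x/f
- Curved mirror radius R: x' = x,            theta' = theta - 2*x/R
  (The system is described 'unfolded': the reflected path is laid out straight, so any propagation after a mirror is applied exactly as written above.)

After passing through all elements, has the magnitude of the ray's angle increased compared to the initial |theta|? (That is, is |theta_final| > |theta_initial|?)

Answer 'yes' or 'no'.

Answer: yes

Derivation:
Initial: x=6.0000 theta=0.1000
After 1 (propagate distance d=29): x=8.9000 theta=0.1000
After 2 (thin lens f=13): x=8.9000 theta=-38/65 (≈-0.5846)
After 3 (propagate distance d=15): x=17/130 (≈0.1308) theta=-38/65 (≈-0.5846)
After 4 (thin lens f=20): x=17/130 (≈0.1308) theta=-1537/2600 (≈-0.5912)
After 5 (propagate distance d=23 (to screen)): x=-35011/2600 (≈-13.4658) theta=-1537/2600 (≈-0.5912)
|theta_initial|=0.1000 |theta_final|=1537/2600 (≈0.5912) -> increased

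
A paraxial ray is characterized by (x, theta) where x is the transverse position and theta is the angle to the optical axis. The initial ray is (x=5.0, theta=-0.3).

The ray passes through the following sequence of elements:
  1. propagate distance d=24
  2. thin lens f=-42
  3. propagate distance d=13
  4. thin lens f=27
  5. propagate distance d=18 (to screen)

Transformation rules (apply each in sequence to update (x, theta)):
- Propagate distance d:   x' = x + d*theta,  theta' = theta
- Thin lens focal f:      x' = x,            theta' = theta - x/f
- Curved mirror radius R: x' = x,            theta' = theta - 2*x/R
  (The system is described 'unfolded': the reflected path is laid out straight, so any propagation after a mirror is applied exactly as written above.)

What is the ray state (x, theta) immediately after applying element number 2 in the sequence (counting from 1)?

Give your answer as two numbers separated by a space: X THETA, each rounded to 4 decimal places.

Initial: x=5.0000 theta=-0.3000
After 1 (propagate distance d=24): x=-2.2000 theta=-0.3000
After 2 (thin lens f=-42): x=-2.2000 theta=-37/105 (≈-0.3524)
Rounded to 4 decimal places: x = -2.2000, theta = -0.3524

Answer: -2.2000 -0.3524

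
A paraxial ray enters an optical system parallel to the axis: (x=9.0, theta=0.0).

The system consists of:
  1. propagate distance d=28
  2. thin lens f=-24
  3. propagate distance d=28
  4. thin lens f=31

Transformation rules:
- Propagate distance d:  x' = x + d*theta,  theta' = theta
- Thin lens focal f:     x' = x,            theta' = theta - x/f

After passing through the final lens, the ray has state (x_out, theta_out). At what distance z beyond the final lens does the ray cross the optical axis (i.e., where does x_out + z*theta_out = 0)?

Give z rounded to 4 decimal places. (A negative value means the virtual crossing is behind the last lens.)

Answer: 76.7619

Derivation:
Initial: x=9.0000 theta=0.0000
After 1 (propagate distance d=28): x=9.0000 theta=0.0000
After 2 (thin lens f=-24): x=9.0000 theta=0.3750
After 3 (propagate distance d=28): x=19.5000 theta=0.3750
After 4 (thin lens f=31): x=19.5000 theta=-63/248 (≈-0.2540)
z_focus = -x_out/theta_out = -(19.5000)/(-63/248) = 1612/21 ≈ 76.7619
Rounded to 4 decimal places: z = 76.7619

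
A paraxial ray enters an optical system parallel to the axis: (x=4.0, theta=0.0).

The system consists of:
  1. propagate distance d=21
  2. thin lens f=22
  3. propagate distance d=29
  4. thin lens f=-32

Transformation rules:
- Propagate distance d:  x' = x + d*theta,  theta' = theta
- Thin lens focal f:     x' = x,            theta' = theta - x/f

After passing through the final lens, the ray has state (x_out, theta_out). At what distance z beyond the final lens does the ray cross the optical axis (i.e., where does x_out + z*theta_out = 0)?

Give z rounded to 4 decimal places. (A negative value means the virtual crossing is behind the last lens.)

Initial: x=4.0000 theta=0.0000
After 1 (propagate distance d=21): x=4.0000 theta=0.0000
After 2 (thin lens f=22): x=4.0000 theta=-2/11 (≈-0.1818)
After 3 (propagate distance d=29): x=-14/11 (≈-1.2727) theta=-2/11 (≈-0.1818)
After 4 (thin lens f=-32): x=-14/11 (≈-1.2727) theta=-39/176 (≈-0.2216)
z_focus = -x_out/theta_out = -(-14/11)/(-39/176) = -224/39 ≈ -5.7436
Rounded to 4 decimal places: z = -5.7436

Answer: -5.7436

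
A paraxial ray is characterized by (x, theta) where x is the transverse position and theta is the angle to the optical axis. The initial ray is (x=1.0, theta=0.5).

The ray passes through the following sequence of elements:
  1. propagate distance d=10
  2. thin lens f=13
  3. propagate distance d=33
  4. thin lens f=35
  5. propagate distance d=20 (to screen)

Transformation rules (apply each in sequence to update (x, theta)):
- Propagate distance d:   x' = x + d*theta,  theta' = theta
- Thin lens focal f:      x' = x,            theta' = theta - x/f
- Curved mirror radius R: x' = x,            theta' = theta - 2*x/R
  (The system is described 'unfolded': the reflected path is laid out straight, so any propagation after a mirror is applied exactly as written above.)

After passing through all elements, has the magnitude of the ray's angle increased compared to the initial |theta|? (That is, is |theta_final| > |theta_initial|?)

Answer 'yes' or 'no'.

Initial: x=1.0000 theta=0.5000
After 1 (propagate distance d=10): x=6.0000 theta=0.5000
After 2 (thin lens f=13): x=6.0000 theta=1/26 (≈0.0385)
After 3 (propagate distance d=33): x=189/26 (≈7.2692) theta=1/26 (≈0.0385)
After 4 (thin lens f=35): x=189/26 (≈7.2692) theta=-11/65 (≈-0.1692)
After 5 (propagate distance d=20 (to screen)): x=101/26 (≈3.8846) theta=-11/65 (≈-0.1692)
|theta_initial|=0.5000 |theta_final|=11/65 (≈0.1692) -> not increased

Answer: no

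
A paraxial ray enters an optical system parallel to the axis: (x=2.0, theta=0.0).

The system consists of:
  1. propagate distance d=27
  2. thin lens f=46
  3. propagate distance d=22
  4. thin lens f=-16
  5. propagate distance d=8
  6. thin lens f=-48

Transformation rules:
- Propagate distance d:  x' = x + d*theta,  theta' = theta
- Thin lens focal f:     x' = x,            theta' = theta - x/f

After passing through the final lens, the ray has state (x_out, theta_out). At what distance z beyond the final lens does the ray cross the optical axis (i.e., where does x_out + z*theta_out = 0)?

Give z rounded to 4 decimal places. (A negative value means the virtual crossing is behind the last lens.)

Answer: -25.8462

Derivation:
Initial: x=2.0000 theta=0.0000
After 1 (propagate distance d=27): x=2.0000 theta=0.0000
After 2 (thin lens f=46): x=2.0000 theta=-1/23 (≈-0.0435)
After 3 (propagate distance d=22): x=24/23 (≈1.0435) theta=-1/23 (≈-0.0435)
After 4 (thin lens f=-16): x=24/23 (≈1.0435) theta=1/46 (≈0.0217)
After 5 (propagate distance d=8): x=28/23 (≈1.2174) theta=1/46 (≈0.0217)
After 6 (thin lens f=-48): x=28/23 (≈1.2174) theta=13/276 (≈0.0471)
z_focus = -x_out/theta_out = -(28/23)/(13/276) = -336/13 ≈ -25.8462
Rounded to 4 decimal places: z = -25.8462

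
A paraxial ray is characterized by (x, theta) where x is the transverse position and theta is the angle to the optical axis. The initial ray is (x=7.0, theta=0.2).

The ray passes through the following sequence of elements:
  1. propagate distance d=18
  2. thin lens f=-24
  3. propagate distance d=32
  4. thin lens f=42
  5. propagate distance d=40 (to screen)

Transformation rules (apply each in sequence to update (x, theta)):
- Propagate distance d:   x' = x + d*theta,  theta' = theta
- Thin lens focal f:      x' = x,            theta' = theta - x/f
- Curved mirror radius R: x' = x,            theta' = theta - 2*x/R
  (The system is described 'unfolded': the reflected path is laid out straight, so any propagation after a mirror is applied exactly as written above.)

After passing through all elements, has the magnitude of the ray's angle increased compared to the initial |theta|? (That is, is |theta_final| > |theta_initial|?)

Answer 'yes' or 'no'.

Initial: x=7.0000 theta=0.2000
After 1 (propagate distance d=18): x=10.6000 theta=0.2000
After 2 (thin lens f=-24): x=10.6000 theta=77/120 (≈0.6417)
After 3 (propagate distance d=32): x=467/15 (≈31.1333) theta=77/120 (≈0.6417)
After 4 (thin lens f=42): x=467/15 (≈31.1333) theta=-251/2520 (≈-0.0996)
After 5 (propagate distance d=40 (to screen)): x=8552/315 (≈27.1492) theta=-251/2520 (≈-0.0996)
|theta_initial|=0.2000 |theta_final|=251/2520 (≈0.0996) -> not increased

Answer: no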